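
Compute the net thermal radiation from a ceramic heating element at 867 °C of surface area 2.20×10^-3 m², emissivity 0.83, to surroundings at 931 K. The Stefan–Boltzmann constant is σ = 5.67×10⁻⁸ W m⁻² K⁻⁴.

Convert: 867 °C = 1140 K.
Q = εσA(T⁴ − T_s⁴). T⁴ − T_s⁴ = (1140)⁴ − (931)⁴ = 1.69×10^12 − 7.51×10^11 = 9.38×10^11 K⁴.
Q = 0.83 × 5.67×10⁻⁸ × 2.20×10^-3 × 9.38×10^11 = 97.1 W.

Q ≈ 97.1 W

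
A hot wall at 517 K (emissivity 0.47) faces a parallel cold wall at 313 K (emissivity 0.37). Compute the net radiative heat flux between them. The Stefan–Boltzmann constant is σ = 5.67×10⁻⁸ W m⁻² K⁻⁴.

For two large parallel gray plates, q = σ(T₁⁴ − T₂⁴) / (1/ε₁ + 1/ε₂ − 1).
1/ε₁ + 1/ε₂ − 1 = 1/0.47 + 1/0.37 − 1 = 3.830.
T₁⁴ − T₂⁴ = 7.14×10^10 − 9.60×10^9 = 6.18×10^10 K⁴.
q = 5.67×10⁻⁸ × 6.18×10^10 / 3.830 = 915 W/m².

q ≈ 915 W/m²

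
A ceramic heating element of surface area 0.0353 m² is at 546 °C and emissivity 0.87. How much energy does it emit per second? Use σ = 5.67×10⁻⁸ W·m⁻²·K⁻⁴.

P ≈ 783 W

546 °C = 819 K.
P = εσAT⁴ = 0.87 × 5.67×10⁻⁸ × 0.0353 × (819)⁴ = 0.87 × 5.67×10⁻⁸ × 0.0353 × 4.50×10^11.
P = 783 W.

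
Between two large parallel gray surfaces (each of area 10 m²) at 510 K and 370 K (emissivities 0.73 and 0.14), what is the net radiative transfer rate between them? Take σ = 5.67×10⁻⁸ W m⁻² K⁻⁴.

Q ≈ 3690 W

For two large parallel gray plates, q = σ(T₁⁴ − T₂⁴) / (1/ε₁ + 1/ε₂ − 1).
1/ε₁ + 1/ε₂ − 1 = 1/0.73 + 1/0.14 − 1 = 7.513.
T₁⁴ − T₂⁴ = 6.77×10^10 − 1.87×10^10 = 4.89×10^10 K⁴.
q = 5.67×10⁻⁸ × 4.89×10^10 / 7.513 = 369 W/m².
Q = q·A = 369 × 10 = 3690 W.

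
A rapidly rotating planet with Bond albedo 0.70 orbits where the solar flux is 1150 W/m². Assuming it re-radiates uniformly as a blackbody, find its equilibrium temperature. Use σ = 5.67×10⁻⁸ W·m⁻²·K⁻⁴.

Power absorbed = (1−a)S·πR²; power emitted = 4πR²σT⁴. Equating and cancelling πR²:
T = ((1−a)S / 4σ)^(1/4) = (345 / (4 × 5.67×10⁻⁸))^(1/4) = (1.52×10^9)^(1/4).
T = 197 K.

T ≈ 197 K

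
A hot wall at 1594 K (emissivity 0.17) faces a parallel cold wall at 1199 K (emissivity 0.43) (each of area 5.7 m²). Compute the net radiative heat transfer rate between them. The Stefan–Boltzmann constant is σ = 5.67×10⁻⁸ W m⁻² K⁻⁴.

Q ≈ 1.97×10^5 W

For two large parallel gray plates, q = σ(T₁⁴ − T₂⁴) / (1/ε₁ + 1/ε₂ − 1).
1/ε₁ + 1/ε₂ − 1 = 1/0.17 + 1/0.43 − 1 = 7.208.
T₁⁴ − T₂⁴ = 6.46×10^12 − 2.07×10^12 = 4.39×10^12 K⁴.
q = 5.67×10⁻⁸ × 4.39×10^12 / 7.208 = 34500 W/m².
Q = q·A = 34500 × 5.7 = 1.97×10^5 W.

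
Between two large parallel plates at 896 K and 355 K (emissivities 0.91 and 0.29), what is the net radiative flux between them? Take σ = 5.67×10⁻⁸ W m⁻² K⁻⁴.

For two large parallel gray plates, q = σ(T₁⁴ − T₂⁴) / (1/ε₁ + 1/ε₂ − 1).
1/ε₁ + 1/ε₂ − 1 = 1/0.91 + 1/0.29 − 1 = 3.547.
T₁⁴ − T₂⁴ = 6.45×10^11 − 1.59×10^10 = 6.29×10^11 K⁴.
q = 5.67×10⁻⁸ × 6.29×10^11 / 3.547 = 10000 W/m².

q ≈ 10000 W/m²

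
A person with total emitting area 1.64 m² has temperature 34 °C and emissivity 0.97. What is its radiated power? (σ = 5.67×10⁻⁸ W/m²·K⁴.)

P ≈ 801 W

34 °C = 307 K.
Stefan–Boltzmann: P = εσAT⁴ = 0.97 × 5.67×10⁻⁸ × 1.64 × (307)⁴ = 0.97 × 5.67×10⁻⁸ × 1.64 × 8.88×10^9.
P = 801 W.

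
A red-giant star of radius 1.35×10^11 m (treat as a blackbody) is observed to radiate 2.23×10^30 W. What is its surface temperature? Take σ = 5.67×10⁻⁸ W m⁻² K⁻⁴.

T ≈ 3620 K

A = 4πr² = 4π × (1.35×10^11)² = 2.29×10^23 m².
From P = σAT⁴, T = (P / σA)^(1/4) = (2.23×10^30 / (5.67×10⁻⁸ × 2.29×10^23))^(1/4).
T = (1.72×10^14)^(1/4) = 3620 K.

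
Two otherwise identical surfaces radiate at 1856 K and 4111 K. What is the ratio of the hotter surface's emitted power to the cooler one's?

P ∝ T⁴, so the ratio is (4111/1856)⁴ = (2.215)⁴ = 24.1.

ratio ≈ 24.1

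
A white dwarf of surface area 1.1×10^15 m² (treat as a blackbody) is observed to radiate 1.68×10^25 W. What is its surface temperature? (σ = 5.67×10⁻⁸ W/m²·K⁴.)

T ≈ 22800 K

From P = σAT⁴, T = (P / σA)^(1/4) = (1.68×10^25 / (5.67×10⁻⁸ × 1.10×10^15))^(1/4).
T = (2.69×10^17)^(1/4) = 22800 K.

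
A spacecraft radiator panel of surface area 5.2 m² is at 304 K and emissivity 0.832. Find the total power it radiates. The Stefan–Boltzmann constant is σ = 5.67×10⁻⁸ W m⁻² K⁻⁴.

P = εσAT⁴ = 0.832 × 5.67×10⁻⁸ × 5.20 × (304)⁴ = 0.832 × 5.67×10⁻⁸ × 5.20 × 8.54×10^9.
P = 2100 W.

P ≈ 2100 W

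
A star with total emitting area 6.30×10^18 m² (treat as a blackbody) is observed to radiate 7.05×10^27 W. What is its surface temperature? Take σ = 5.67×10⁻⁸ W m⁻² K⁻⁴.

From P = σAT⁴, T = (P / σA)^(1/4) = (7.05×10^27 / (5.67×10⁻⁸ × 6.30×10^18))^(1/4).
T = (1.97×10^16)^(1/4) = 11900 K.

T ≈ 11900 K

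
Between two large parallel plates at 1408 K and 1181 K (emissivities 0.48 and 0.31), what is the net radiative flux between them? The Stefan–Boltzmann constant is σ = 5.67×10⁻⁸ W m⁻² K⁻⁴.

q ≈ 26100 W/m²

For two large parallel gray plates, q = σ(T₁⁴ − T₂⁴) / (1/ε₁ + 1/ε₂ − 1).
1/ε₁ + 1/ε₂ − 1 = 1/0.48 + 1/0.31 − 1 = 4.309.
T₁⁴ − T₂⁴ = 3.93×10^12 − 1.95×10^12 = 1.98×10^12 K⁴.
q = 5.67×10⁻⁸ × 1.98×10^12 / 4.309 = 26100 W/m².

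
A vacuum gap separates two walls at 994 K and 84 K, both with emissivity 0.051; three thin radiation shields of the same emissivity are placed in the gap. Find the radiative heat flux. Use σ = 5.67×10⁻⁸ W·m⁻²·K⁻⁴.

Each of the 4 gaps contributes resistance (2/ε − 1) = 2/0.051 − 1 = 38.22; total = 152.9.
q = σ(T₁⁴ − T₂⁴) / 152.9 = 5.67×10⁻⁸ × 9.76×10^11 / 152.9 = 362 W/m².

q ≈ 362 W/m²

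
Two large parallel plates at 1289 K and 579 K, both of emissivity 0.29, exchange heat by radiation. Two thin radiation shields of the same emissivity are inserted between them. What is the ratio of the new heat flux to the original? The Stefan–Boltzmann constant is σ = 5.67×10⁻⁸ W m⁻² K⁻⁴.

With N identical shields there are N+1 = 3 gaps in series, each with the same radiative resistance, so the flux falls to 1/(N+1) of its unshielded value.

ratio ≈ 0.333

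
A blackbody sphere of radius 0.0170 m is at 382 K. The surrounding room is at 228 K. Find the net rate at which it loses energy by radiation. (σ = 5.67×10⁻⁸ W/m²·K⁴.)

Q ≈ 3.83 W

A = 4πr² = 4π × (0.0170)² = 3.63×10^-3 m².
Q = σA(T⁴ − T_s⁴). T⁴ − T_s⁴ = (382)⁴ − (228)⁴ = 2.13×10^10 − 2.70×10^9 = 1.86×10^10 K⁴.
Q = 5.67×10⁻⁸ × 3.63×10^-3 × 1.86×10^10 = 3.83 W.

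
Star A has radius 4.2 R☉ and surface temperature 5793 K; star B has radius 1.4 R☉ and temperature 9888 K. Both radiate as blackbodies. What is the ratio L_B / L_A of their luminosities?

L_B/L_A ≈ 0.943

L = 4πR²σT⁴ ∝ R²T⁴, so L_B/L_A = (1.4/4.2)² × (9888/5793)⁴ = 0.111 × 8.49 = 0.943.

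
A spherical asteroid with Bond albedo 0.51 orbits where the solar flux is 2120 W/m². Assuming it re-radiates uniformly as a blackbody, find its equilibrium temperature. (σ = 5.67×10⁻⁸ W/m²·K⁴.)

T ≈ 260 K

Power absorbed = (1−a)S·πR²; power emitted = 4πR²σT⁴. Equating and cancelling πR²:
T = ((1−a)S / 4σ)^(1/4) = (1040 / (4 × 5.67×10⁻⁸))^(1/4) = (4.58×10^9)^(1/4).
T = 260 K.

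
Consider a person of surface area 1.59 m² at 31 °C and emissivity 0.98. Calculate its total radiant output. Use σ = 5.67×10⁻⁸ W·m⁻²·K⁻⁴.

P ≈ 755 W

31 °C = 304 K.
P = εσAT⁴ = 0.98 × 5.67×10⁻⁸ × 1.59 × (304)⁴ = 0.98 × 5.67×10⁻⁸ × 1.59 × 8.54×10^9.
P = 755 W.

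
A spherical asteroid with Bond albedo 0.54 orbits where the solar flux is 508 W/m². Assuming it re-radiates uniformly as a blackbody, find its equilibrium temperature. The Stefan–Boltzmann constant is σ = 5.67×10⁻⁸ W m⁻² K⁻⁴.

T ≈ 179 K

Power absorbed = (1−a)S·πR²; power emitted = 4πR²σT⁴. Equating and cancelling πR²:
T = ((1−a)S / 4σ)^(1/4) = (234 / (4 × 5.67×10⁻⁸))^(1/4) = (1.03×10^9)^(1/4).
T = 179 K.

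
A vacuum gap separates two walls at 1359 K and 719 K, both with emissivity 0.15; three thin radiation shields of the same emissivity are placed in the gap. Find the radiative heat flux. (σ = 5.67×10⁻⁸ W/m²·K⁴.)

q ≈ 3610 W/m²

Each of the 4 gaps contributes resistance (2/ε − 1) = 2/0.15 − 1 = 12.33; total = 49.33.
q = σ(T₁⁴ − T₂⁴) / 49.33 = 5.67×10⁻⁸ × 3.14×10^12 / 49.33 = 3610 W/m².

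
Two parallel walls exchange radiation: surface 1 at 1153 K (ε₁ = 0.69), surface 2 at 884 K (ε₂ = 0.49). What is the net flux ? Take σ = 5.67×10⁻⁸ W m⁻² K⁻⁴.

For two large parallel gray plates, q = σ(T₁⁴ − T₂⁴) / (1/ε₁ + 1/ε₂ − 1).
1/ε₁ + 1/ε₂ − 1 = 1/0.69 + 1/0.49 − 1 = 2.490.
T₁⁴ − T₂⁴ = 1.77×10^12 − 6.11×10^11 = 1.16×10^12 K⁴.
q = 5.67×10⁻⁸ × 1.16×10^12 / 2.490 = 26300 W/m².

q ≈ 26300 W/m²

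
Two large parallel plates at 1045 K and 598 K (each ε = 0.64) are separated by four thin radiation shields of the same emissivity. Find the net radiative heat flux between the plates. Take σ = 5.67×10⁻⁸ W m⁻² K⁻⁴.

Each of the 5 gaps contributes resistance (2/ε − 1) = 2/0.64 − 1 = 2.125; total = 10.62.
q = σ(T₁⁴ − T₂⁴) / 10.62 = 5.67×10⁻⁸ × 1.06×10^12 / 10.62 = 5680 W/m².

q ≈ 5680 W/m²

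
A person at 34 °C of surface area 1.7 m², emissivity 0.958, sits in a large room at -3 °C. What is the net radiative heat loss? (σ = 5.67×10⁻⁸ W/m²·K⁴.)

Convert: 34 °C = 307 K; -3 °C = 270 K.
Q = εσA(T⁴ − T_s⁴). T⁴ − T_s⁴ = (307)⁴ − (270)⁴ = 8.88×10^9 − 5.31×10^9 = 3.57×10^9 K⁴.
Q = 0.958 × 5.67×10⁻⁸ × 1.70 × 3.57×10^9 = 330 W.

Q ≈ 330 W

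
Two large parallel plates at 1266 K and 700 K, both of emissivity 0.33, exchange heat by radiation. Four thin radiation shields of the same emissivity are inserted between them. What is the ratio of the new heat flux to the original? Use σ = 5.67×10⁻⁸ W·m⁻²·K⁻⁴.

ratio ≈ 0.200

With N identical shields there are N+1 = 5 gaps in series, each with the same radiative resistance, so the flux falls to 1/(N+1) of its unshielded value.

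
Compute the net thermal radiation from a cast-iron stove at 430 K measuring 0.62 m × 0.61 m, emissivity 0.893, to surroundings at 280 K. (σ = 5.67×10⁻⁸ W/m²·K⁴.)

A = 0.62 × 0.61 = 0.378 m².
Q = εσA(T⁴ − T_s⁴). T⁴ − T_s⁴ = (430)⁴ − (280)⁴ = 3.42×10^10 − 6.15×10^9 = 2.80×10^10 K⁴.
Q = 0.893 × 5.67×10⁻⁸ × 0.378 × 2.80×10^10 = 537 W.

Q ≈ 537 W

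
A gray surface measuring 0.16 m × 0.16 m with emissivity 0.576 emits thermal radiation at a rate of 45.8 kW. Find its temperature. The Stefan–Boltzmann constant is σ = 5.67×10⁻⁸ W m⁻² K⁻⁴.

A = 0.16 × 0.16 = 0.0256 m².
From P = εσAT⁴, T = (P / εσA)^(1/4) = (45800 / (0.576 × 5.67×10⁻⁸ × 0.0256))^(1/4).
T = (5.48×10^13)^(1/4) = 2720 K.

T ≈ 2720 K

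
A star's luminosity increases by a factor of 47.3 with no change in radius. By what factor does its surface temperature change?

P ∝ T⁴ ⇒ T ∝ P^(1/4), so T scales by (47.3)^(1/4) = 2.62.

factor ≈ 2.62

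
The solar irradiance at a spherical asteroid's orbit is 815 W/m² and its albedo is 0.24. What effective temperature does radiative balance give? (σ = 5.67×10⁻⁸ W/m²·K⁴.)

Power absorbed = (1−a)S·πR²; power emitted = 4πR²σT⁴. Equating and cancelling πR²:
T = ((1−a)S / 4σ)^(1/4) = (619 / (4 × 5.67×10⁻⁸))^(1/4) = (2.73×10^9)^(1/4).
T = 229 K.

T ≈ 229 K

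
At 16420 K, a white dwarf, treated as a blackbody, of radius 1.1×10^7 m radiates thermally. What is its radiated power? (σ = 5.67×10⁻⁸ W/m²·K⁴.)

A = 4πr² = 4π × (1.1×10^7)² = 1.52×10^15 m².
P = σAT⁴ = 5.67×10⁻⁸ × 1.52×10^15 × (16420)⁴ = 5.67×10⁻⁸ × 1.52×10^15 × 7.27×10^16.
P = 6.27×10^24 W.

P ≈ 6.27×10^24 W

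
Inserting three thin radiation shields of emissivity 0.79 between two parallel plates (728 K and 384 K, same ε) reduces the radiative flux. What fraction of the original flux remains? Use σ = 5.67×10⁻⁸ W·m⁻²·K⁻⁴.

With N identical shields there are N+1 = 4 gaps in series, each with the same radiative resistance, so the flux falls to 1/(N+1) of its unshielded value.

ratio ≈ 0.250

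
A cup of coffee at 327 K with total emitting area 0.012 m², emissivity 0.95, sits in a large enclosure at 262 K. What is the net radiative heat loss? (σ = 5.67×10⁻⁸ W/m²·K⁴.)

Q = εσA(T⁴ − T_s⁴). T⁴ − T_s⁴ = (327)⁴ − (262)⁴ = 1.14×10^10 − 4.71×10^9 = 6.72×10^9 K⁴.
Q = 0.95 × 5.67×10⁻⁸ × 0.0120 × 6.72×10^9 = 4.34 W.

Q ≈ 4.34 W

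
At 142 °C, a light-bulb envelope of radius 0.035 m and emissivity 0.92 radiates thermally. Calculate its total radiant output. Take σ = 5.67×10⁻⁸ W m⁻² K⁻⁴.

P ≈ 23.8 W

A = 4πr² = 4π × (0.035)² = 0.0154 m².
142 °C = 415 K.
P = εσAT⁴ = 0.92 × 5.67×10⁻⁸ × 0.0154 × (415)⁴ = 0.92 × 5.67×10⁻⁸ × 0.0154 × 2.97×10^10.
P = 23.8 W.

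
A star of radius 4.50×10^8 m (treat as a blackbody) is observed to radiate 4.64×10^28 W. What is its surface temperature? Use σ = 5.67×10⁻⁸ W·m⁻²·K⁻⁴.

T ≈ 23800 K

A = 4πr² = 4π × (4.50×10^8)² = 2.54×10^18 m².
From P = σAT⁴, T = (P / σA)^(1/4) = (4.64×10^28 / (5.67×10⁻⁸ × 2.54×10^18))^(1/4).
T = (3.22×10^17)^(1/4) = 23800 K.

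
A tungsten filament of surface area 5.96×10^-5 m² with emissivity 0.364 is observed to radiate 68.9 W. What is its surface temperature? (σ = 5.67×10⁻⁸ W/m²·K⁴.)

From P = εσAT⁴, T = (P / εσA)^(1/4) = (68.9 / (0.364 × 5.67×10⁻⁸ × 5.96×10^-5))^(1/4).
T = (5.60×10^13)^(1/4) = 2740 K.

T ≈ 2740 K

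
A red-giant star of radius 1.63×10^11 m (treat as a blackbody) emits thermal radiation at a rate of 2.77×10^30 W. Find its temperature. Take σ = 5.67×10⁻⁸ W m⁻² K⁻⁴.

T ≈ 3480 K

A = 4πr² = 4π × (1.63×10^11)² = 3.34×10^23 m².
From P = σAT⁴, T = (P / σA)^(1/4) = (2.77×10^30 / (5.67×10⁻⁸ × 3.34×10^23))^(1/4).
T = (1.46×10^14)^(1/4) = 3480 K.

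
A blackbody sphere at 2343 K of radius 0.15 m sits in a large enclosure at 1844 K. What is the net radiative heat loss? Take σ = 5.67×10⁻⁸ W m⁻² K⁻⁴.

A = 4πr² = 4π × (0.15)² = 0.283 m².
Q = σA(T⁴ − T_s⁴). T⁴ − T_s⁴ = (2343)⁴ − (1844)⁴ = 3.01×10^13 − 1.16×10^13 = 1.86×10^13 K⁴.
Q = 5.67×10⁻⁸ × 0.283 × 1.86×10^13 = 2.98×10^5 W.

Q ≈ 2.98×10^5 W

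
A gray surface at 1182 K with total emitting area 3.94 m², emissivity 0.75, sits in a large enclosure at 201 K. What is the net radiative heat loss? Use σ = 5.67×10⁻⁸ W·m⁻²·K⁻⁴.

Q = εσA(T⁴ − T_s⁴). T⁴ − T_s⁴ = (1182)⁴ − (201)⁴ = 1.95×10^12 − 1.63×10^9 = 1.95×10^12 K⁴.
Q = 0.75 × 5.67×10⁻⁸ × 3.94 × 1.95×10^12 = 3.27×10^5 W.

Q ≈ 3.27×10^5 W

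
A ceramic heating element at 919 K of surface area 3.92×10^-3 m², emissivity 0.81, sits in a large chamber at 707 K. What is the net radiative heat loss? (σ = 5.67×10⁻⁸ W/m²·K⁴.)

Q = εσA(T⁴ − T_s⁴). T⁴ − T_s⁴ = (919)⁴ − (707)⁴ = 7.13×10^11 − 2.50×10^11 = 4.63×10^11 K⁴.
Q = 0.81 × 5.67×10⁻⁸ × 3.92×10^-3 × 4.63×10^11 = 83.4 W.

Q ≈ 83.4 W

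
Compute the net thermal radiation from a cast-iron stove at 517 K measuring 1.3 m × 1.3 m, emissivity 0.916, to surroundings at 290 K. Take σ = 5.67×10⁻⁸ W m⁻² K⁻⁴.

A = 1.3 × 1.3 = 1.69 m².
Q = εσA(T⁴ − T_s⁴). T⁴ − T_s⁴ = (517)⁴ − (290)⁴ = 7.14×10^10 − 7.07×10^9 = 6.44×10^10 K⁴.
Q = 0.916 × 5.67×10⁻⁸ × 1.69 × 6.44×10^10 = 5650 W.

Q ≈ 5650 W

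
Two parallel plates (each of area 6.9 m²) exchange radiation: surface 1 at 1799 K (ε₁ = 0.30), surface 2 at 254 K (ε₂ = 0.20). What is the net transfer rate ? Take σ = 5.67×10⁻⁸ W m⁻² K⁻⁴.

For two large parallel gray plates, q = σ(T₁⁴ − T₂⁴) / (1/ε₁ + 1/ε₂ − 1).
1/ε₁ + 1/ε₂ − 1 = 1/0.30 + 1/0.20 − 1 = 7.333.
T₁⁴ − T₂⁴ = 1.05×10^13 − 4.16×10^9 = 1.05×10^13 K⁴.
q = 5.67×10⁻⁸ × 1.05×10^13 / 7.333 = 81000 W/m².
Q = q·A = 81000 × 6.9 = 5.59×10^5 W.

Q ≈ 5.59×10^5 W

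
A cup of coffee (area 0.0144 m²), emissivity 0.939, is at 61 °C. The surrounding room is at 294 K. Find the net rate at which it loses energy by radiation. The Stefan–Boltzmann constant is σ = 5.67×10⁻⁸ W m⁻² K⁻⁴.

Convert: 61 °C = 334 K.
Q = εσA(T⁴ − T_s⁴). T⁴ − T_s⁴ = (334)⁴ − (294)⁴ = 1.24×10^10 − 7.47×10^9 = 4.97×10^9 K⁴.
Q = 0.939 × 5.67×10⁻⁸ × 0.0144 × 4.97×10^9 = 3.81 W.

Q ≈ 3.81 W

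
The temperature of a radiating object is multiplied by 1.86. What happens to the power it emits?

P ∝ T⁴, so the power scales as (1.86)⁴ = 12.0.

factor ≈ 12.0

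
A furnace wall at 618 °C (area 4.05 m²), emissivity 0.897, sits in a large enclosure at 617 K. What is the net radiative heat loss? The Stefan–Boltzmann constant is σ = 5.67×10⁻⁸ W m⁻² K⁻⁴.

Q ≈ 100000 W

Convert: 618 °C = 891 K.
Q = εσA(T⁴ − T_s⁴). T⁴ − T_s⁴ = (891)⁴ − (617)⁴ = 6.30×10^11 − 1.45×10^11 = 4.85×10^11 K⁴.
Q = 0.897 × 5.67×10⁻⁸ × 4.05 × 4.85×10^11 = 100000 W.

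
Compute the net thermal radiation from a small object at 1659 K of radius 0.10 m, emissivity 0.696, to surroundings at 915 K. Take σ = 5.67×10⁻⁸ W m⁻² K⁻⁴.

A = 4πr² = 4π × (0.10)² = 0.126 m².
Q = εσA(T⁴ − T_s⁴). T⁴ − T_s⁴ = (1659)⁴ − (915)⁴ = 7.58×10^12 − 7.01×10^11 = 6.87×10^12 K⁴.
Q = 0.696 × 5.67×10⁻⁸ × 0.126 × 6.87×10^12 = 34100 W.

Q ≈ 34100 W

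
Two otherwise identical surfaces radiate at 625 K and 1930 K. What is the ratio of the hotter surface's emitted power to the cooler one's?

ratio ≈ 90.9

P ∝ T⁴, so the ratio is (1930/625)⁴ = (3.088)⁴ = 90.9.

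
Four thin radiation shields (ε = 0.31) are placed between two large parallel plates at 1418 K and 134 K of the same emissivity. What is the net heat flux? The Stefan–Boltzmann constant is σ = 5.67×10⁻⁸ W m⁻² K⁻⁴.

q ≈ 8410 W/m²

Each of the 5 gaps contributes resistance (2/ε − 1) = 2/0.31 − 1 = 5.452; total = 27.26.
q = σ(T₁⁴ − T₂⁴) / 27.26 = 5.67×10⁻⁸ × 4.04×10^12 / 27.26 = 8410 W/m².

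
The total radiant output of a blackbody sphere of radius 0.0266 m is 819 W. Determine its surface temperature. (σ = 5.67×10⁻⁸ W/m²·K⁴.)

A = 4πr² = 4π × (0.0266)² = 8.89×10^-3 m².
From P = σAT⁴, T = (P / σA)^(1/4) = (819 / (5.67×10⁻⁸ × 8.89×10^-3))^(1/4).
T = (1.62×10^12)^(1/4) = 1130 K.

T ≈ 1130 K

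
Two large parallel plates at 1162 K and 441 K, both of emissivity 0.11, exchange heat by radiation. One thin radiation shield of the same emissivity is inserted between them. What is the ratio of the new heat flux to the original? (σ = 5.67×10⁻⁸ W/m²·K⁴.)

ratio ≈ 0.500

With N identical shields there are N+1 = 2 gaps in series, each with the same radiative resistance, so the flux falls to 1/(N+1) of its unshielded value.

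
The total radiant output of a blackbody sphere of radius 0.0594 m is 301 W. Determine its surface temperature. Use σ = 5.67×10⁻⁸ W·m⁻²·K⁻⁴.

T ≈ 588 K

A = 4πr² = 4π × (0.0594)² = 0.0443 m².
From P = σAT⁴, T = (P / σA)^(1/4) = (301 / (5.67×10⁻⁸ × 0.0443))^(1/4).
T = (1.20×10^11)^(1/4) = 588 K.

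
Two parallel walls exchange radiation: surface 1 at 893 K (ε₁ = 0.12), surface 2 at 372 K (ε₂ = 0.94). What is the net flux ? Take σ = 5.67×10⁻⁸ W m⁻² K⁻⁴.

q ≈ 4160 W/m²

For two large parallel gray plates, q = σ(T₁⁴ − T₂⁴) / (1/ε₁ + 1/ε₂ − 1).
1/ε₁ + 1/ε₂ − 1 = 1/0.12 + 1/0.94 − 1 = 8.397.
T₁⁴ − T₂⁴ = 6.36×10^11 − 1.92×10^10 = 6.17×10^11 K⁴.
q = 5.67×10⁻⁸ × 6.17×10^11 / 8.397 = 4160 W/m².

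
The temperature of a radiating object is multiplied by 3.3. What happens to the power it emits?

factor ≈ 119

P ∝ T⁴, so the power scales as (3.3)⁴ = 119.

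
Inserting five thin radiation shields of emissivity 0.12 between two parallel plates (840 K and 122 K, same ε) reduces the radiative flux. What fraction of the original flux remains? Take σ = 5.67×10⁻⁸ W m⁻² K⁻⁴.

ratio ≈ 0.167

With N identical shields there are N+1 = 6 gaps in series, each with the same radiative resistance, so the flux falls to 1/(N+1) of its unshielded value.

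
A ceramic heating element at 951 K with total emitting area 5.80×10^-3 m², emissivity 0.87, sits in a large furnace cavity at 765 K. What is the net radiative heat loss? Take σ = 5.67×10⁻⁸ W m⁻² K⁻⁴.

Q ≈ 136 W

Q = εσA(T⁴ − T_s⁴). T⁴ − T_s⁴ = (951)⁴ − (765)⁴ = 8.18×10^11 − 3.42×10^11 = 4.75×10^11 K⁴.
Q = 0.87 × 5.67×10⁻⁸ × 5.80×10^-3 × 4.75×10^11 = 136 W.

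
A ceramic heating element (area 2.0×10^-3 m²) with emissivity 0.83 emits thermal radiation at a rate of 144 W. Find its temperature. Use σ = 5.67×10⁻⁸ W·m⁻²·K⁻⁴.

From P = εσAT⁴, T = (P / εσA)^(1/4) = (144 / (0.83 × 5.67×10⁻⁸ × 2.00×10^-3))^(1/4).
T = (1.53×10^12)^(1/4) = 1110 K.

T ≈ 1110 K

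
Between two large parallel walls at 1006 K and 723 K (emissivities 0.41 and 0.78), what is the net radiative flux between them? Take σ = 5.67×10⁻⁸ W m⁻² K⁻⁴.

For two large parallel gray plates, q = σ(T₁⁴ − T₂⁴) / (1/ε₁ + 1/ε₂ − 1).
1/ε₁ + 1/ε₂ − 1 = 1/0.41 + 1/0.78 − 1 = 2.721.
T₁⁴ − T₂⁴ = 1.02×10^12 − 2.73×10^11 = 7.51×10^11 K⁴.
q = 5.67×10⁻⁸ × 7.51×10^11 / 2.721 = 15600 W/m².

q ≈ 15600 W/m²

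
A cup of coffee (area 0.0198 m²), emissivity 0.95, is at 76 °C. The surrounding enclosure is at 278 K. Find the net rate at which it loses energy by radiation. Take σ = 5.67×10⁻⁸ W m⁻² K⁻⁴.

Convert: 76 °C = 349 K.
Q = εσA(T⁴ − T_s⁴). T⁴ − T_s⁴ = (349)⁴ − (278)⁴ = 1.48×10^10 − 5.97×10^9 = 8.86×10^9 K⁴.
Q = 0.95 × 5.67×10⁻⁸ × 0.0198 × 8.86×10^9 = 9.45 W.

Q ≈ 9.45 W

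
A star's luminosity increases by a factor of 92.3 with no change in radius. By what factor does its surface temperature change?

P ∝ T⁴ ⇒ T ∝ P^(1/4), so T scales by (92.3)^(1/4) = 3.10.

factor ≈ 3.10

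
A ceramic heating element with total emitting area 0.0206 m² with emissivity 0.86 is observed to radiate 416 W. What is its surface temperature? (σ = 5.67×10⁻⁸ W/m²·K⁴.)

T ≈ 802 K

From P = εσAT⁴, T = (P / εσA)^(1/4) = (416 / (0.86 × 5.67×10⁻⁸ × 0.0206))^(1/4).
T = (4.14×10^11)^(1/4) = 802 K.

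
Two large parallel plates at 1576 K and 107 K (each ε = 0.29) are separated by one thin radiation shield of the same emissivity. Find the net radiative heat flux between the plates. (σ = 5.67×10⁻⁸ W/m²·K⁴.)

q ≈ 29700 W/m²

Each of the 2 gaps contributes resistance (2/ε − 1) = 2/0.29 − 1 = 5.897; total = 11.79.
q = σ(T₁⁴ − T₂⁴) / 11.79 = 5.67×10⁻⁸ × 6.17×10^12 / 11.79 = 29700 W/m².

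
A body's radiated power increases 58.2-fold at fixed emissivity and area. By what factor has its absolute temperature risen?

factor ≈ 2.76

P ∝ T⁴ ⇒ T ∝ P^(1/4), so T scales by (58.2)^(1/4) = 2.76.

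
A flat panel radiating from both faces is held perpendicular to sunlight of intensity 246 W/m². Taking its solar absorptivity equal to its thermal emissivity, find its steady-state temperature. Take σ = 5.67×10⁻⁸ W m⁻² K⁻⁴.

Absorbed flux αS = emitted flux 2εσT⁴ per unit area; with α = ε this gives T = (S/2σ)^(1/4).
T = (246 / (2 × 5.67×10⁻⁸))^(1/4) = (2.17×10^9)^(1/4).
T = 216 K.

T ≈ 216 K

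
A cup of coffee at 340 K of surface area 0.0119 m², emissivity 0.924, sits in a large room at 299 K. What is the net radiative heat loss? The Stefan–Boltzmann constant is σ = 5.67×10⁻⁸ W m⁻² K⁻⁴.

Q ≈ 3.35 W

Q = εσA(T⁴ − T_s⁴). T⁴ − T_s⁴ = (340)⁴ − (299)⁴ = 1.34×10^10 − 7.99×10^9 = 5.37×10^9 K⁴.
Q = 0.924 × 5.67×10⁻⁸ × 0.0119 × 5.37×10^9 = 3.35 W.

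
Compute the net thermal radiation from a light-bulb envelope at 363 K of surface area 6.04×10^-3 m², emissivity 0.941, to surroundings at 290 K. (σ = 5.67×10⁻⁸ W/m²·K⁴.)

Q ≈ 3.32 W

Q = εσA(T⁴ − T_s⁴). T⁴ − T_s⁴ = (363)⁴ − (290)⁴ = 1.74×10^10 − 7.07×10^9 = 1.03×10^10 K⁴.
Q = 0.941 × 5.67×10⁻⁸ × 6.04×10^-3 × 1.03×10^10 = 3.32 W.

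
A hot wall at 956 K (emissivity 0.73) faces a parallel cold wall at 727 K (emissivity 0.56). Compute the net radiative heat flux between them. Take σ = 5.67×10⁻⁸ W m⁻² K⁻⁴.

For two large parallel gray plates, q = σ(T₁⁴ − T₂⁴) / (1/ε₁ + 1/ε₂ − 1).
1/ε₁ + 1/ε₂ − 1 = 1/0.73 + 1/0.56 − 1 = 2.156.
T₁⁴ − T₂⁴ = 8.35×10^11 − 2.79×10^11 = 5.56×10^11 K⁴.
q = 5.67×10⁻⁸ × 5.56×10^11 / 2.156 = 14600 W/m².

q ≈ 14600 W/m²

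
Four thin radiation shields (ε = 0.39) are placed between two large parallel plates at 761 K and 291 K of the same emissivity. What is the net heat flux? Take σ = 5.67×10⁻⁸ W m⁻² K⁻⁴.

q ≈ 902 W/m²

Each of the 5 gaps contributes resistance (2/ε − 1) = 2/0.39 − 1 = 4.128; total = 20.64.
q = σ(T₁⁴ − T₂⁴) / 20.64 = 5.67×10⁻⁸ × 3.28×10^11 / 20.64 = 902 W/m².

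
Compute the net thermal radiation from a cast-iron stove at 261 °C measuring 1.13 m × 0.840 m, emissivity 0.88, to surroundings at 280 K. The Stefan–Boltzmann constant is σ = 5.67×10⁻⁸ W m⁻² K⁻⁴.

A = 1.13 × 0.840 = 0.949 m².
Convert: 261 °C = 534 K.
Q = εσA(T⁴ − T_s⁴). T⁴ − T_s⁴ = (534)⁴ − (280)⁴ = 8.13×10^10 − 6.15×10^9 = 7.52×10^10 K⁴.
Q = 0.88 × 5.67×10⁻⁸ × 0.949 × 7.52×10^10 = 3560 W.

Q ≈ 3560 W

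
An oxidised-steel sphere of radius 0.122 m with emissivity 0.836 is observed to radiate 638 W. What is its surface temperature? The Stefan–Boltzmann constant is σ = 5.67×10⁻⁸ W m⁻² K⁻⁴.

A = 4πr² = 4π × (0.122)² = 0.187 m².
From P = εσAT⁴, T = (P / εσA)^(1/4) = (638 / (0.836 × 5.67×10⁻⁸ × 0.187))^(1/4).
T = (7.20×10^10)^(1/4) = 518 K.

T ≈ 518 K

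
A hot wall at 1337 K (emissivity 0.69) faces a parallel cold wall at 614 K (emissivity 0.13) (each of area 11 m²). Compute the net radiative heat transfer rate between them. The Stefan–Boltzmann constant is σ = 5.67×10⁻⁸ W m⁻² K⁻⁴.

Q ≈ 2.34×10^5 W

For two large parallel gray plates, q = σ(T₁⁴ − T₂⁴) / (1/ε₁ + 1/ε₂ − 1).
1/ε₁ + 1/ε₂ − 1 = 1/0.69 + 1/0.13 − 1 = 8.142.
T₁⁴ − T₂⁴ = 3.20×10^12 − 1.42×10^11 = 3.05×10^12 K⁴.
q = 5.67×10⁻⁸ × 3.05×10^12 / 8.142 = 21300 W/m².
Q = q·A = 21300 × 11 = 2.34×10^5 W.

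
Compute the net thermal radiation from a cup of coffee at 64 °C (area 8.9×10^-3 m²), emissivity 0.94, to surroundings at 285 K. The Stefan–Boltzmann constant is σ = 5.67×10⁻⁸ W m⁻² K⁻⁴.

Convert: 64 °C = 337 K.
Q = εσA(T⁴ − T_s⁴). T⁴ − T_s⁴ = (337)⁴ − (285)⁴ = 1.29×10^10 − 6.60×10^9 = 6.30×10^9 K⁴.
Q = 0.94 × 5.67×10⁻⁸ × 8.90×10^-3 × 6.30×10^9 = 2.99 W.

Q ≈ 2.99 W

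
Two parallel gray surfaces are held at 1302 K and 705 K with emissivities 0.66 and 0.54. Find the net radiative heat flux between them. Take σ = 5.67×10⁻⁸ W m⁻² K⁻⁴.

For two large parallel gray plates, q = σ(T₁⁴ − T₂⁴) / (1/ε₁ + 1/ε₂ − 1).
1/ε₁ + 1/ε₂ − 1 = 1/0.66 + 1/0.54 − 1 = 2.367.
T₁⁴ − T₂⁴ = 2.87×10^12 − 2.47×10^11 = 2.63×10^12 K⁴.
q = 5.67×10⁻⁸ × 2.63×10^12 / 2.367 = 62900 W/m².

q ≈ 62900 W/m²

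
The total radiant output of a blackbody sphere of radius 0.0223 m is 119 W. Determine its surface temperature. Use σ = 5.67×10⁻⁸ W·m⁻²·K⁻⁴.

A = 4πr² = 4π × (0.0223)² = 6.25×10^-3 m².
From P = σAT⁴, T = (P / σA)^(1/4) = (119 / (5.67×10⁻⁸ × 6.25×10^-3))^(1/4).
T = (3.36×10^11)^(1/4) = 761 K.

T ≈ 761 K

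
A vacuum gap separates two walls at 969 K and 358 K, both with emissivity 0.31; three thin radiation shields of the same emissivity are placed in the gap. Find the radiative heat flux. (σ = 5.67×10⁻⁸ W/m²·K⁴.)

q ≈ 2250 W/m²

Each of the 4 gaps contributes resistance (2/ε − 1) = 2/0.31 − 1 = 5.452; total = 21.81.
q = σ(T₁⁴ − T₂⁴) / 21.81 = 5.67×10⁻⁸ × 8.65×10^11 / 21.81 = 2250 W/m².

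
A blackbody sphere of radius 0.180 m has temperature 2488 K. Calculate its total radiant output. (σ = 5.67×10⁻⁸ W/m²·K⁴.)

A = 4πr² = 4π × (0.180)² = 0.407 m².
P = σAT⁴ = 5.67×10⁻⁸ × 0.407 × (2488)⁴ = 5.67×10⁻⁸ × 0.407 × 3.83×10^13.
P = 8.85×10^5 W.

P ≈ 8.85×10^5 W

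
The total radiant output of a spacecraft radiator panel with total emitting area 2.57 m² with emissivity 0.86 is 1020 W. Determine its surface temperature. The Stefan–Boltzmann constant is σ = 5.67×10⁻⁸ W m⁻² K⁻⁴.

From P = εσAT⁴, T = (P / εσA)^(1/4) = (1020 / (0.86 × 5.67×10⁻⁸ × 2.57))^(1/4).
T = (8.14×10^9)^(1/4) = 300 K.

T ≈ 300 K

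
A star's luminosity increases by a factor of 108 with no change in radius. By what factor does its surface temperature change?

P ∝ T⁴ ⇒ T ∝ P^(1/4), so T scales by (108)^(1/4) = 3.22.

factor ≈ 3.22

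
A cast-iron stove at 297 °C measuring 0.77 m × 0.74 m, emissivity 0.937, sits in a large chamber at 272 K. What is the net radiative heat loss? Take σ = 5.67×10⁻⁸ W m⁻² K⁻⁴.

Q ≈ 3030 W

A = 0.77 × 0.74 = 0.570 m².
Convert: 297 °C = 570 K.
Q = εσA(T⁴ − T_s⁴). T⁴ − T_s⁴ = (570)⁴ − (272)⁴ = 1.06×10^11 − 5.47×10^9 = 1.00×10^11 K⁴.
Q = 0.937 × 5.67×10⁻⁸ × 0.570 × 1.00×10^11 = 3030 W.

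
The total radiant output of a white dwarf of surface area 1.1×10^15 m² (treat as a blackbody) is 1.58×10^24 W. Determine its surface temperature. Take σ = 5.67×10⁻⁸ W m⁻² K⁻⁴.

T ≈ 12600 K

From P = σAT⁴, T = (P / σA)^(1/4) = (1.58×10^24 / (5.67×10⁻⁸ × 1.10×10^15))^(1/4).
T = (2.53×10^16)^(1/4) = 12600 K.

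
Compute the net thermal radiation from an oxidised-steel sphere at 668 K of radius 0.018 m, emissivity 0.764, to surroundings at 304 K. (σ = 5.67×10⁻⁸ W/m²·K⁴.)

Q ≈ 33.6 W

A = 4πr² = 4π × (0.018)² = 4.07×10^-3 m².
Q = εσA(T⁴ − T_s⁴). T⁴ − T_s⁴ = (668)⁴ − (304)⁴ = 1.99×10^11 − 8.54×10^9 = 1.91×10^11 K⁴.
Q = 0.764 × 5.67×10⁻⁸ × 4.07×10^-3 × 1.91×10^11 = 33.6 W.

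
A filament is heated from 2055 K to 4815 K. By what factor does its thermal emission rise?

ratio ≈ 30.1

P ∝ T⁴, so the ratio is (4815/2055)⁴ = (2.343)⁴ = 30.1.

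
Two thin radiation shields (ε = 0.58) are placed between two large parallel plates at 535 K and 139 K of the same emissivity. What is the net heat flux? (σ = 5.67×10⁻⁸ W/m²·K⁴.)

q ≈ 630 W/m²

Each of the 3 gaps contributes resistance (2/ε − 1) = 2/0.58 − 1 = 2.448; total = 7.345.
q = σ(T₁⁴ − T₂⁴) / 7.345 = 5.67×10⁻⁸ × 8.16×10^10 / 7.345 = 630 W/m².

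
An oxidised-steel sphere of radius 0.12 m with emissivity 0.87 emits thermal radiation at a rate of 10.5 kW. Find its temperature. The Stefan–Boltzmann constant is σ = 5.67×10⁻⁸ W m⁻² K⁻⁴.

T ≈ 1040 K

A = 4πr² = 4π × (0.12)² = 0.181 m².
From P = εσAT⁴, T = (P / εσA)^(1/4) = (10500 / (0.87 × 5.67×10⁻⁸ × 0.181))^(1/4).
T = (1.18×10^12)^(1/4) = 1040 K.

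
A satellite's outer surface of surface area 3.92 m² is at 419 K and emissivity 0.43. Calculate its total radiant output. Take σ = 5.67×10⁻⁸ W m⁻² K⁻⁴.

P ≈ 2950 W

Stefan–Boltzmann: P = εσAT⁴ = 0.43 × 5.67×10⁻⁸ × 3.92 × (419)⁴ = 0.43 × 5.67×10⁻⁸ × 3.92 × 3.08×10^10.
P = 2950 W.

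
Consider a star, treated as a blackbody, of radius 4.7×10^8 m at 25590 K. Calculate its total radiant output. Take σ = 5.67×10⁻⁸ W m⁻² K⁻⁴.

P ≈ 6.75×10^28 W

A = 4πr² = 4π × (4.7×10^8)² = 2.78×10^18 m².
P = σAT⁴ = 5.67×10⁻⁸ × 2.78×10^18 × (25590)⁴ = 5.67×10⁻⁸ × 2.78×10^18 × 4.29×10^17.
P = 6.75×10^28 W.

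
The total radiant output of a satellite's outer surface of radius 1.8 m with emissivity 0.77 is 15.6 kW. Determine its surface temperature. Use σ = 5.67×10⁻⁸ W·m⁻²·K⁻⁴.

T ≈ 306 K

A = 4πr² = 4π × (1.8)² = 40.7 m².
From P = εσAT⁴, T = (P / εσA)^(1/4) = (15600 / (0.77 × 5.67×10⁻⁸ × 40.7))^(1/4).
T = (8.78×10^9)^(1/4) = 306 K.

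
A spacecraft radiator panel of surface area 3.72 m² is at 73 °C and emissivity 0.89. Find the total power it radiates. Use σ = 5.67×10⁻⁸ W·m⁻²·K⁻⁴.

P ≈ 2690 W

73 °C = 346 K.
P = εσAT⁴ = 0.89 × 5.67×10⁻⁸ × 3.72 × (346)⁴ = 0.89 × 5.67×10⁻⁸ × 3.72 × 1.43×10^10.
P = 2690 W.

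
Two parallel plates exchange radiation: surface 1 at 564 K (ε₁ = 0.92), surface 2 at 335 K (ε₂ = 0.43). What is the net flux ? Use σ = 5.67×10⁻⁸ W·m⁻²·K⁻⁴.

For two large parallel gray plates, q = σ(T₁⁴ − T₂⁴) / (1/ε₁ + 1/ε₂ − 1).
1/ε₁ + 1/ε₂ − 1 = 1/0.92 + 1/0.43 − 1 = 2.413.
T₁⁴ − T₂⁴ = 1.01×10^11 − 1.26×10^10 = 8.86×10^10 K⁴.
q = 5.67×10⁻⁸ × 8.86×10^10 / 2.413 = 2080 W/m².

q ≈ 2080 W/m²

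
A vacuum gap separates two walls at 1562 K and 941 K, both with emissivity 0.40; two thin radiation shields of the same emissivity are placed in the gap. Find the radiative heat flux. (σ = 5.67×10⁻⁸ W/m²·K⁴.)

q ≈ 24400 W/m²

Each of the 3 gaps contributes resistance (2/ε − 1) = 2/0.40 − 1 = 4.000; total = 12.00.
q = σ(T₁⁴ − T₂⁴) / 12.00 = 5.67×10⁻⁸ × 5.17×10^12 / 12.00 = 24400 W/m².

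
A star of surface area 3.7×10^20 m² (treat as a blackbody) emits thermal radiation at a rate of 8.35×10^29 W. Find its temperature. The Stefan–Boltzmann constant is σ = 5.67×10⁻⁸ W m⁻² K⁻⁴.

From P = σAT⁴, T = (P / σA)^(1/4) = (8.35×10^29 / (5.67×10⁻⁸ × 3.70×10^20))^(1/4).
T = (3.98×10^16)^(1/4) = 14100 K.

T ≈ 14100 K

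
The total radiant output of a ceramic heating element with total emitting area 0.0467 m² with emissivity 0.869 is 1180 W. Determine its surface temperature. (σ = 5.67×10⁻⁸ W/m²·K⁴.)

T ≈ 846 K

From P = εσAT⁴, T = (P / εσA)^(1/4) = (1180 / (0.869 × 5.67×10⁻⁸ × 0.0467))^(1/4).
T = (5.13×10^11)^(1/4) = 846 K.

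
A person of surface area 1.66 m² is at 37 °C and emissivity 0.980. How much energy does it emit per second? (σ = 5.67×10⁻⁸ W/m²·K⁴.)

P ≈ 852 W

37 °C = 310 K.
P = εσAT⁴ = 0.980 × 5.67×10⁻⁸ × 1.66 × (310)⁴ = 0.980 × 5.67×10⁻⁸ × 1.66 × 9.24×10^9.
P = 852 W.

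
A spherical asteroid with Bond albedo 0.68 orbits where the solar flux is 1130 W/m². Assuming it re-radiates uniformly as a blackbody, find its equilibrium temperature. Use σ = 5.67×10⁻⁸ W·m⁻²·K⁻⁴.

Power absorbed = (1−a)S·πR²; power emitted = 4πR²σT⁴. Equating and cancelling πR²:
T = ((1−a)S / 4σ)^(1/4) = (362 / (4 × 5.67×10⁻⁸))^(1/4) = (1.59×10^9)^(1/4).
T = 200 K.

T ≈ 200 K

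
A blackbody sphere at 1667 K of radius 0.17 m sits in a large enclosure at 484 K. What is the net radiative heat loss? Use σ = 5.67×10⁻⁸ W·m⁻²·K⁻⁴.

A = 4πr² = 4π × (0.17)² = 0.363 m².
Q = σA(T⁴ − T_s⁴). T⁴ − T_s⁴ = (1667)⁴ − (484)⁴ = 7.72×10^12 − 5.49×10^10 = 7.67×10^12 K⁴.
Q = 5.67×10⁻⁸ × 0.363 × 7.67×10^12 = 1.58×10^5 W.

Q ≈ 1.58×10^5 W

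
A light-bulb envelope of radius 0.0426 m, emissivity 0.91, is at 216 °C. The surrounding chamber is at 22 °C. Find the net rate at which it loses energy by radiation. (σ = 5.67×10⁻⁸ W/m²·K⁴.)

A = 4πr² = 4π × (0.0426)² = 0.0228 m².
Convert: 216 °C = 489 K; 22 °C = 295 K.
Q = εσA(T⁴ − T_s⁴). T⁴ − T_s⁴ = (489)⁴ − (295)⁴ = 5.72×10^10 − 7.57×10^9 = 4.96×10^10 K⁴.
Q = 0.91 × 5.67×10⁻⁸ × 0.0228 × 4.96×10^10 = 58.4 W.

Q ≈ 58.4 W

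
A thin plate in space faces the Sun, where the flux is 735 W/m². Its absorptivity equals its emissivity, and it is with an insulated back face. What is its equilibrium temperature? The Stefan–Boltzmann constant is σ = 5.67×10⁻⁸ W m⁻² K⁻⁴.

Absorbed flux αS = emitted flux εσT⁴ (one radiating face); with α = ε, T = (S/σ)^(1/4).
T = (735 / 5.67×10⁻⁸)^(1/4) = (1.30×10^10)^(1/4).
T = 337 K.

T ≈ 337 K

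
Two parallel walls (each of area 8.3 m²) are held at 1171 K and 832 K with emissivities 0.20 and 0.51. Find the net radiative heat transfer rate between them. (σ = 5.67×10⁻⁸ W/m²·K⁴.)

Q ≈ 1.11×10^5 W

For two large parallel gray plates, q = σ(T₁⁴ − T₂⁴) / (1/ε₁ + 1/ε₂ − 1).
1/ε₁ + 1/ε₂ − 1 = 1/0.20 + 1/0.51 − 1 = 5.961.
T₁⁴ − T₂⁴ = 1.88×10^12 − 4.79×10^11 = 1.40×10^12 K⁴.
q = 5.67×10⁻⁸ × 1.40×10^12 / 5.961 = 13300 W/m².
Q = q·A = 13300 × 8.3 = 1.11×10^5 W.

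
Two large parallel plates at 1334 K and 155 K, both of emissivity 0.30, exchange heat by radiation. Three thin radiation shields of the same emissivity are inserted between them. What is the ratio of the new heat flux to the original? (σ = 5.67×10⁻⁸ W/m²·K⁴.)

ratio ≈ 0.250

With N identical shields there are N+1 = 4 gaps in series, each with the same radiative resistance, so the flux falls to 1/(N+1) of its unshielded value.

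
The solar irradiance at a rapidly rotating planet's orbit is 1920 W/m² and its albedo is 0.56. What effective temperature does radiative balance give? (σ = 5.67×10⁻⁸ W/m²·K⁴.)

T ≈ 247 K

Power absorbed = (1−a)S·πR²; power emitted = 4πR²σT⁴. Equating and cancelling πR²:
T = ((1−a)S / 4σ)^(1/4) = (845 / (4 × 5.67×10⁻⁸))^(1/4) = (3.72×10^9)^(1/4).
T = 247 K.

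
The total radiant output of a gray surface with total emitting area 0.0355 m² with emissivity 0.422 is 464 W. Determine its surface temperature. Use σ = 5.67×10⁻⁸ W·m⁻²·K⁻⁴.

T ≈ 860 K

From P = εσAT⁴, T = (P / εσA)^(1/4) = (464 / (0.422 × 5.67×10⁻⁸ × 0.0355))^(1/4).
T = (5.46×10^11)^(1/4) = 860 K.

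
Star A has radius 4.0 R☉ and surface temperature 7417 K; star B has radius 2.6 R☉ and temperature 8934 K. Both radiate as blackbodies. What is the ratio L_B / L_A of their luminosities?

L = 4πR²σT⁴ ∝ R²T⁴, so L_B/L_A = (2.6/4.0)² × (8934/7417)⁴ = 0.423 × 2.11 = 0.889.

L_B/L_A ≈ 0.889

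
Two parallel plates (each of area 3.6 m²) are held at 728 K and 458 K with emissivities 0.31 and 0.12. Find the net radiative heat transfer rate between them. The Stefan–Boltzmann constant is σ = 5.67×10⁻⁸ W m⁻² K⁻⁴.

Q ≈ 4580 W

For two large parallel gray plates, q = σ(T₁⁴ − T₂⁴) / (1/ε₁ + 1/ε₂ − 1).
1/ε₁ + 1/ε₂ − 1 = 1/0.31 + 1/0.12 − 1 = 10.56.
T₁⁴ − T₂⁴ = 2.81×10^11 − 4.40×10^10 = 2.37×10^11 K⁴.
q = 5.67×10⁻⁸ × 2.37×10^11 / 10.56 = 1270 W/m².
Q = q·A = 1270 × 3.6 = 4580 W.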